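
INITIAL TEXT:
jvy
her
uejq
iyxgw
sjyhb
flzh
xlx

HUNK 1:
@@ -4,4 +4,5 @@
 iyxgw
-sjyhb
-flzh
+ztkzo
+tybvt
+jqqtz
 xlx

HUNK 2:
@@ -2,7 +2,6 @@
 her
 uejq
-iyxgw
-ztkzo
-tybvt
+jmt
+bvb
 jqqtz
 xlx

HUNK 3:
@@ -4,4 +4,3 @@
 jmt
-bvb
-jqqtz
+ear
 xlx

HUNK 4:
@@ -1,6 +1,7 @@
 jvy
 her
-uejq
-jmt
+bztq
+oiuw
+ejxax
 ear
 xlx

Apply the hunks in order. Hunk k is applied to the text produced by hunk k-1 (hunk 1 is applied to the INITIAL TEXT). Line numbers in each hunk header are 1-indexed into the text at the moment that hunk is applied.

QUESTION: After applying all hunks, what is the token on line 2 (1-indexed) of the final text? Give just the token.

Answer: her

Derivation:
Hunk 1: at line 4 remove [sjyhb,flzh] add [ztkzo,tybvt,jqqtz] -> 8 lines: jvy her uejq iyxgw ztkzo tybvt jqqtz xlx
Hunk 2: at line 2 remove [iyxgw,ztkzo,tybvt] add [jmt,bvb] -> 7 lines: jvy her uejq jmt bvb jqqtz xlx
Hunk 3: at line 4 remove [bvb,jqqtz] add [ear] -> 6 lines: jvy her uejq jmt ear xlx
Hunk 4: at line 1 remove [uejq,jmt] add [bztq,oiuw,ejxax] -> 7 lines: jvy her bztq oiuw ejxax ear xlx
Final line 2: her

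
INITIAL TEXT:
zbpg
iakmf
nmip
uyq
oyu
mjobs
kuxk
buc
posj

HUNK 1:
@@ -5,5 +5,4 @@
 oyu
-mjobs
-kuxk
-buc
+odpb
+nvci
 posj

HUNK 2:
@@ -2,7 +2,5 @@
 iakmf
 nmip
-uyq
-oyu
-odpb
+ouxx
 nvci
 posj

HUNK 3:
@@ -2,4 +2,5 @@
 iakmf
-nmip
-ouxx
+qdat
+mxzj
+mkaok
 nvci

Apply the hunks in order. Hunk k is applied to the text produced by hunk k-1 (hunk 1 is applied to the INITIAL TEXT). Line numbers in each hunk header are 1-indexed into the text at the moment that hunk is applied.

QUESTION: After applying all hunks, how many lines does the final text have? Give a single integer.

Answer: 7

Derivation:
Hunk 1: at line 5 remove [mjobs,kuxk,buc] add [odpb,nvci] -> 8 lines: zbpg iakmf nmip uyq oyu odpb nvci posj
Hunk 2: at line 2 remove [uyq,oyu,odpb] add [ouxx] -> 6 lines: zbpg iakmf nmip ouxx nvci posj
Hunk 3: at line 2 remove [nmip,ouxx] add [qdat,mxzj,mkaok] -> 7 lines: zbpg iakmf qdat mxzj mkaok nvci posj
Final line count: 7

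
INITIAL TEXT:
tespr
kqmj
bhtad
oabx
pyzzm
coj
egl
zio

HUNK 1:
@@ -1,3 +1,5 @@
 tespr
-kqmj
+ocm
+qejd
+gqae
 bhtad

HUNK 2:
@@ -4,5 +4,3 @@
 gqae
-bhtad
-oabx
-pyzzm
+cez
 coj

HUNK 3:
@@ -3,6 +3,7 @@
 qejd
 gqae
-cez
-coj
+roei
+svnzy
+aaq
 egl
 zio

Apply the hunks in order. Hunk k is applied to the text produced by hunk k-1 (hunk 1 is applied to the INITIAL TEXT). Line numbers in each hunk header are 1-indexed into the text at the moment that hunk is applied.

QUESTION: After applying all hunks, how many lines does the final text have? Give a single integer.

Hunk 1: at line 1 remove [kqmj] add [ocm,qejd,gqae] -> 10 lines: tespr ocm qejd gqae bhtad oabx pyzzm coj egl zio
Hunk 2: at line 4 remove [bhtad,oabx,pyzzm] add [cez] -> 8 lines: tespr ocm qejd gqae cez coj egl zio
Hunk 3: at line 3 remove [cez,coj] add [roei,svnzy,aaq] -> 9 lines: tespr ocm qejd gqae roei svnzy aaq egl zio
Final line count: 9

Answer: 9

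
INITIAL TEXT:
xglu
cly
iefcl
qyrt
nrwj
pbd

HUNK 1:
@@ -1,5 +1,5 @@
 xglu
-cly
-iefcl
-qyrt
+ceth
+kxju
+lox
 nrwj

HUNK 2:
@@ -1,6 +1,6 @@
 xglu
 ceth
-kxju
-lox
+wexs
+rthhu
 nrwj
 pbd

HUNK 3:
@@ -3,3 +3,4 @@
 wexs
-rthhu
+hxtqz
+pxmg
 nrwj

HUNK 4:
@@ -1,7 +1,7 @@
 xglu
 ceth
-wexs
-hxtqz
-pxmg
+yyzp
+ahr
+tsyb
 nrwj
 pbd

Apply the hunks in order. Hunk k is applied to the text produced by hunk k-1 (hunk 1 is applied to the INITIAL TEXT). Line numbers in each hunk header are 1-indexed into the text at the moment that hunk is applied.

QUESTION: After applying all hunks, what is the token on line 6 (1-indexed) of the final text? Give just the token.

Answer: nrwj

Derivation:
Hunk 1: at line 1 remove [cly,iefcl,qyrt] add [ceth,kxju,lox] -> 6 lines: xglu ceth kxju lox nrwj pbd
Hunk 2: at line 1 remove [kxju,lox] add [wexs,rthhu] -> 6 lines: xglu ceth wexs rthhu nrwj pbd
Hunk 3: at line 3 remove [rthhu] add [hxtqz,pxmg] -> 7 lines: xglu ceth wexs hxtqz pxmg nrwj pbd
Hunk 4: at line 1 remove [wexs,hxtqz,pxmg] add [yyzp,ahr,tsyb] -> 7 lines: xglu ceth yyzp ahr tsyb nrwj pbd
Final line 6: nrwj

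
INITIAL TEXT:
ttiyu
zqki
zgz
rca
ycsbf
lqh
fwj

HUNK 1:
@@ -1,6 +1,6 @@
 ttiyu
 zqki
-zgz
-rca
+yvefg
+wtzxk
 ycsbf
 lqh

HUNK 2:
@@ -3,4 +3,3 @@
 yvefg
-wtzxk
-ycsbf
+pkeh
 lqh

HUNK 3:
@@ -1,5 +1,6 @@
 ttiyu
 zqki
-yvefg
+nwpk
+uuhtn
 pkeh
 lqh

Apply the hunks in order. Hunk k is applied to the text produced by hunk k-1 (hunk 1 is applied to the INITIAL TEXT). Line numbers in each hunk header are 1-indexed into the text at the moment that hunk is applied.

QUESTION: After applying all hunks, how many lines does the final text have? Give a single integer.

Answer: 7

Derivation:
Hunk 1: at line 1 remove [zgz,rca] add [yvefg,wtzxk] -> 7 lines: ttiyu zqki yvefg wtzxk ycsbf lqh fwj
Hunk 2: at line 3 remove [wtzxk,ycsbf] add [pkeh] -> 6 lines: ttiyu zqki yvefg pkeh lqh fwj
Hunk 3: at line 1 remove [yvefg] add [nwpk,uuhtn] -> 7 lines: ttiyu zqki nwpk uuhtn pkeh lqh fwj
Final line count: 7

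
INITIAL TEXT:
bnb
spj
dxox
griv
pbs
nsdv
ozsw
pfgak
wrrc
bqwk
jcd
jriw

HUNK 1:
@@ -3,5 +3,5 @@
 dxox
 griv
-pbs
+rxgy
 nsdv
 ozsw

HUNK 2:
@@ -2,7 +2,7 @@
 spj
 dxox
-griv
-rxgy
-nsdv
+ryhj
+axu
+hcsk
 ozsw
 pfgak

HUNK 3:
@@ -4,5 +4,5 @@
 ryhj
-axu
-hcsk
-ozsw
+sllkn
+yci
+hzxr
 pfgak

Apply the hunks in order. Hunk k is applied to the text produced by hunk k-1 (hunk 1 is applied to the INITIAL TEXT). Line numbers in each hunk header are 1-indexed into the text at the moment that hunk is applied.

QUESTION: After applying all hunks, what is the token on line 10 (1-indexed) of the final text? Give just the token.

Hunk 1: at line 3 remove [pbs] add [rxgy] -> 12 lines: bnb spj dxox griv rxgy nsdv ozsw pfgak wrrc bqwk jcd jriw
Hunk 2: at line 2 remove [griv,rxgy,nsdv] add [ryhj,axu,hcsk] -> 12 lines: bnb spj dxox ryhj axu hcsk ozsw pfgak wrrc bqwk jcd jriw
Hunk 3: at line 4 remove [axu,hcsk,ozsw] add [sllkn,yci,hzxr] -> 12 lines: bnb spj dxox ryhj sllkn yci hzxr pfgak wrrc bqwk jcd jriw
Final line 10: bqwk

Answer: bqwk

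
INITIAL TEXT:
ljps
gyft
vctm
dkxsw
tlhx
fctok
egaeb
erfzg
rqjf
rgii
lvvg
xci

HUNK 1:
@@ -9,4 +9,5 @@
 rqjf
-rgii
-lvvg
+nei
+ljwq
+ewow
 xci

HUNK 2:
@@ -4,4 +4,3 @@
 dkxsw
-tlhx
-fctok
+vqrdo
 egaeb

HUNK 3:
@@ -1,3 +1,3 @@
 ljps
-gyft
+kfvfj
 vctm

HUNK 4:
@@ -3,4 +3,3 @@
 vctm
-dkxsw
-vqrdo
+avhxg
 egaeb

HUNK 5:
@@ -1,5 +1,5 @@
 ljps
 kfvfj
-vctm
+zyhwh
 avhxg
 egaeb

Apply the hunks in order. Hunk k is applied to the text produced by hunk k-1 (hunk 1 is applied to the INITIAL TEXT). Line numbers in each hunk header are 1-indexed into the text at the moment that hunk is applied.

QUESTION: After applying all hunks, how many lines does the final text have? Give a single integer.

Hunk 1: at line 9 remove [rgii,lvvg] add [nei,ljwq,ewow] -> 13 lines: ljps gyft vctm dkxsw tlhx fctok egaeb erfzg rqjf nei ljwq ewow xci
Hunk 2: at line 4 remove [tlhx,fctok] add [vqrdo] -> 12 lines: ljps gyft vctm dkxsw vqrdo egaeb erfzg rqjf nei ljwq ewow xci
Hunk 3: at line 1 remove [gyft] add [kfvfj] -> 12 lines: ljps kfvfj vctm dkxsw vqrdo egaeb erfzg rqjf nei ljwq ewow xci
Hunk 4: at line 3 remove [dkxsw,vqrdo] add [avhxg] -> 11 lines: ljps kfvfj vctm avhxg egaeb erfzg rqjf nei ljwq ewow xci
Hunk 5: at line 1 remove [vctm] add [zyhwh] -> 11 lines: ljps kfvfj zyhwh avhxg egaeb erfzg rqjf nei ljwq ewow xci
Final line count: 11

Answer: 11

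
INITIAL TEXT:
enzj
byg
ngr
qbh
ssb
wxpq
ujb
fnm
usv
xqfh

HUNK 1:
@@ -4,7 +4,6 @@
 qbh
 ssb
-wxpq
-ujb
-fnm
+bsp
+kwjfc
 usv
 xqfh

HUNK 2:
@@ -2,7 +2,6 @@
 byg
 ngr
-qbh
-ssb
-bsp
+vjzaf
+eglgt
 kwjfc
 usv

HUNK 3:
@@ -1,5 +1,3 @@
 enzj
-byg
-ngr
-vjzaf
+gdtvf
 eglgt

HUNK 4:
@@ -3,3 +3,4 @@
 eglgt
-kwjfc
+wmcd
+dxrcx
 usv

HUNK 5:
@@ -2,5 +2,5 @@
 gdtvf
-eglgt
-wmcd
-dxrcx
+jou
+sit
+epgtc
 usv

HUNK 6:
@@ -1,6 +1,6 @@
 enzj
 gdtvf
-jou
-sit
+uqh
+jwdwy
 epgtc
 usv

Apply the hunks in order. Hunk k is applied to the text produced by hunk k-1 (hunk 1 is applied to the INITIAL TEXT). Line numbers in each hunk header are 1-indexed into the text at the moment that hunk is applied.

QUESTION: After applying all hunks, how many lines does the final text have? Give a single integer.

Answer: 7

Derivation:
Hunk 1: at line 4 remove [wxpq,ujb,fnm] add [bsp,kwjfc] -> 9 lines: enzj byg ngr qbh ssb bsp kwjfc usv xqfh
Hunk 2: at line 2 remove [qbh,ssb,bsp] add [vjzaf,eglgt] -> 8 lines: enzj byg ngr vjzaf eglgt kwjfc usv xqfh
Hunk 3: at line 1 remove [byg,ngr,vjzaf] add [gdtvf] -> 6 lines: enzj gdtvf eglgt kwjfc usv xqfh
Hunk 4: at line 3 remove [kwjfc] add [wmcd,dxrcx] -> 7 lines: enzj gdtvf eglgt wmcd dxrcx usv xqfh
Hunk 5: at line 2 remove [eglgt,wmcd,dxrcx] add [jou,sit,epgtc] -> 7 lines: enzj gdtvf jou sit epgtc usv xqfh
Hunk 6: at line 1 remove [jou,sit] add [uqh,jwdwy] -> 7 lines: enzj gdtvf uqh jwdwy epgtc usv xqfh
Final line count: 7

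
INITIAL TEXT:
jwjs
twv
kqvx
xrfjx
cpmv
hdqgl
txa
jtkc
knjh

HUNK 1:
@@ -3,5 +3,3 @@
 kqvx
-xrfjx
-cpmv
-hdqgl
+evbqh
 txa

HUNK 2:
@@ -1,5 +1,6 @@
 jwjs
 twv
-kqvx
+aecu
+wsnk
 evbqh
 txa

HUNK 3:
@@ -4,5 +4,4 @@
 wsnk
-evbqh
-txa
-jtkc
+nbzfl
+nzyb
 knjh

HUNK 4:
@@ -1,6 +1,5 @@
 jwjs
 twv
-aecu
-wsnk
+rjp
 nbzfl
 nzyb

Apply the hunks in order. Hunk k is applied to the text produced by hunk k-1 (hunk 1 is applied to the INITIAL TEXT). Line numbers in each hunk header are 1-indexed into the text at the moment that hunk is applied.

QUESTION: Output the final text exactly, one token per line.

Hunk 1: at line 3 remove [xrfjx,cpmv,hdqgl] add [evbqh] -> 7 lines: jwjs twv kqvx evbqh txa jtkc knjh
Hunk 2: at line 1 remove [kqvx] add [aecu,wsnk] -> 8 lines: jwjs twv aecu wsnk evbqh txa jtkc knjh
Hunk 3: at line 4 remove [evbqh,txa,jtkc] add [nbzfl,nzyb] -> 7 lines: jwjs twv aecu wsnk nbzfl nzyb knjh
Hunk 4: at line 1 remove [aecu,wsnk] add [rjp] -> 6 lines: jwjs twv rjp nbzfl nzyb knjh

Answer: jwjs
twv
rjp
nbzfl
nzyb
knjh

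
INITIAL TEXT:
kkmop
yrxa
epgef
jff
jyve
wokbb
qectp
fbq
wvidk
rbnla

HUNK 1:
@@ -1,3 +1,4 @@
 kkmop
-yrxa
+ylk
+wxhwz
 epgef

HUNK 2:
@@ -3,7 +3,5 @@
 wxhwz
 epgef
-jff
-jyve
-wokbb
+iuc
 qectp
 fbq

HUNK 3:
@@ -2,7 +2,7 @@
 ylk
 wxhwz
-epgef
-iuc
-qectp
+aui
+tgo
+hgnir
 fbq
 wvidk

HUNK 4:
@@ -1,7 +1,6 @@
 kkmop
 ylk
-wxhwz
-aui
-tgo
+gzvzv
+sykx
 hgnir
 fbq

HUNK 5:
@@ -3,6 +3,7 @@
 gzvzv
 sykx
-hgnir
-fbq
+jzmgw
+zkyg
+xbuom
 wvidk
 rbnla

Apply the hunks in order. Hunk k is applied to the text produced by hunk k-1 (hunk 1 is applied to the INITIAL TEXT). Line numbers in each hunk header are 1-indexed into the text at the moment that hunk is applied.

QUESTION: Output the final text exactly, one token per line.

Hunk 1: at line 1 remove [yrxa] add [ylk,wxhwz] -> 11 lines: kkmop ylk wxhwz epgef jff jyve wokbb qectp fbq wvidk rbnla
Hunk 2: at line 3 remove [jff,jyve,wokbb] add [iuc] -> 9 lines: kkmop ylk wxhwz epgef iuc qectp fbq wvidk rbnla
Hunk 3: at line 2 remove [epgef,iuc,qectp] add [aui,tgo,hgnir] -> 9 lines: kkmop ylk wxhwz aui tgo hgnir fbq wvidk rbnla
Hunk 4: at line 1 remove [wxhwz,aui,tgo] add [gzvzv,sykx] -> 8 lines: kkmop ylk gzvzv sykx hgnir fbq wvidk rbnla
Hunk 5: at line 3 remove [hgnir,fbq] add [jzmgw,zkyg,xbuom] -> 9 lines: kkmop ylk gzvzv sykx jzmgw zkyg xbuom wvidk rbnla

Answer: kkmop
ylk
gzvzv
sykx
jzmgw
zkyg
xbuom
wvidk
rbnla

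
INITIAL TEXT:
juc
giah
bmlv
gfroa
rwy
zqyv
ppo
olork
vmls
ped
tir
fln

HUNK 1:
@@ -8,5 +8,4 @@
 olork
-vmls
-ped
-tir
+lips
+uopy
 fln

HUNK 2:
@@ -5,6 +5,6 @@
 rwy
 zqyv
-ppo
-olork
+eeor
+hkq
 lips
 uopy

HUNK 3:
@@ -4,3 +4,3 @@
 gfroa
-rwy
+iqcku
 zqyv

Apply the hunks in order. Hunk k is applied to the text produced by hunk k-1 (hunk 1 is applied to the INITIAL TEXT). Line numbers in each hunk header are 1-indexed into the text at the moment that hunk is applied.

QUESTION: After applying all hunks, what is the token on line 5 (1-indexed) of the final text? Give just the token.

Hunk 1: at line 8 remove [vmls,ped,tir] add [lips,uopy] -> 11 lines: juc giah bmlv gfroa rwy zqyv ppo olork lips uopy fln
Hunk 2: at line 5 remove [ppo,olork] add [eeor,hkq] -> 11 lines: juc giah bmlv gfroa rwy zqyv eeor hkq lips uopy fln
Hunk 3: at line 4 remove [rwy] add [iqcku] -> 11 lines: juc giah bmlv gfroa iqcku zqyv eeor hkq lips uopy fln
Final line 5: iqcku

Answer: iqcku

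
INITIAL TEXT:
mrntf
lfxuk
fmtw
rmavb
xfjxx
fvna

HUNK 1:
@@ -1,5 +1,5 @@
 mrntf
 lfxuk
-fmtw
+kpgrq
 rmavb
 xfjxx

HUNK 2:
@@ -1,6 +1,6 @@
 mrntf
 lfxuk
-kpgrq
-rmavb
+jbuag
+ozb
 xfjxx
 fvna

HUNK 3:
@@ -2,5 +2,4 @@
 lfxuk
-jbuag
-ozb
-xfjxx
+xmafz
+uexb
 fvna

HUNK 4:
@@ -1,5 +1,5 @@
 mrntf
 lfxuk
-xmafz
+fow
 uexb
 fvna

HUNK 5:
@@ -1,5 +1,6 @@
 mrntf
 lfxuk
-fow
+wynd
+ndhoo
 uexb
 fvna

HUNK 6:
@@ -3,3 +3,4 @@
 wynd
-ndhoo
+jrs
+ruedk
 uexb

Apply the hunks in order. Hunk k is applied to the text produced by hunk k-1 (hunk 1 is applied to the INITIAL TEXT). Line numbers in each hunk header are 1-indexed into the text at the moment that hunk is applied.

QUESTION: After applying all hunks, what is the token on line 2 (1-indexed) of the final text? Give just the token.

Answer: lfxuk

Derivation:
Hunk 1: at line 1 remove [fmtw] add [kpgrq] -> 6 lines: mrntf lfxuk kpgrq rmavb xfjxx fvna
Hunk 2: at line 1 remove [kpgrq,rmavb] add [jbuag,ozb] -> 6 lines: mrntf lfxuk jbuag ozb xfjxx fvna
Hunk 3: at line 2 remove [jbuag,ozb,xfjxx] add [xmafz,uexb] -> 5 lines: mrntf lfxuk xmafz uexb fvna
Hunk 4: at line 1 remove [xmafz] add [fow] -> 5 lines: mrntf lfxuk fow uexb fvna
Hunk 5: at line 1 remove [fow] add [wynd,ndhoo] -> 6 lines: mrntf lfxuk wynd ndhoo uexb fvna
Hunk 6: at line 3 remove [ndhoo] add [jrs,ruedk] -> 7 lines: mrntf lfxuk wynd jrs ruedk uexb fvna
Final line 2: lfxuk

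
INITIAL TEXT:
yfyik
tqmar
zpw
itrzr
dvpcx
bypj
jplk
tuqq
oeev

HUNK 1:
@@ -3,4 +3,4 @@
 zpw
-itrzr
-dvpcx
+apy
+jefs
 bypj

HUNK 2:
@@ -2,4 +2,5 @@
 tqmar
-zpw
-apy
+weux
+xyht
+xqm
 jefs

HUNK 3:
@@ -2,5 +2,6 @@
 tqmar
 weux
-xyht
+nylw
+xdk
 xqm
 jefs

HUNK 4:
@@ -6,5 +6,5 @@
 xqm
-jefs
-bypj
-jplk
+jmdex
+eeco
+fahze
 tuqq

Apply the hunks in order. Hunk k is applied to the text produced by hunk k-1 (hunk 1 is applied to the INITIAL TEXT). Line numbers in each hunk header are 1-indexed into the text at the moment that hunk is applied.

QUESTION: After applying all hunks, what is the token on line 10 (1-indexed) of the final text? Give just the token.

Hunk 1: at line 3 remove [itrzr,dvpcx] add [apy,jefs] -> 9 lines: yfyik tqmar zpw apy jefs bypj jplk tuqq oeev
Hunk 2: at line 2 remove [zpw,apy] add [weux,xyht,xqm] -> 10 lines: yfyik tqmar weux xyht xqm jefs bypj jplk tuqq oeev
Hunk 3: at line 2 remove [xyht] add [nylw,xdk] -> 11 lines: yfyik tqmar weux nylw xdk xqm jefs bypj jplk tuqq oeev
Hunk 4: at line 6 remove [jefs,bypj,jplk] add [jmdex,eeco,fahze] -> 11 lines: yfyik tqmar weux nylw xdk xqm jmdex eeco fahze tuqq oeev
Final line 10: tuqq

Answer: tuqq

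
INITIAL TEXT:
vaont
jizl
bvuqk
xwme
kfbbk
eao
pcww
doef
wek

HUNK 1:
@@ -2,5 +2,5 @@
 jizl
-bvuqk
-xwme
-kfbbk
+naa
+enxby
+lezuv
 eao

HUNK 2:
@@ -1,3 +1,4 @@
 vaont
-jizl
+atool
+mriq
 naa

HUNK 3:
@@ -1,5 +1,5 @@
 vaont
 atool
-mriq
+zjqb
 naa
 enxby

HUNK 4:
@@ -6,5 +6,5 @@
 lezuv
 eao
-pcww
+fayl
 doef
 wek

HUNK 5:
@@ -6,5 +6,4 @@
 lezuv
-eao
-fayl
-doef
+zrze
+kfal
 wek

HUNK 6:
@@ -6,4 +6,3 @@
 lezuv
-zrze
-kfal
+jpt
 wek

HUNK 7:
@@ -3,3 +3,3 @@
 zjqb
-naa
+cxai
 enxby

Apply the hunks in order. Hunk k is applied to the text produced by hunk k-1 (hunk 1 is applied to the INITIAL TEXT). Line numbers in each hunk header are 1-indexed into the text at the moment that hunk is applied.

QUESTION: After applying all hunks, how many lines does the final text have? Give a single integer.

Answer: 8

Derivation:
Hunk 1: at line 2 remove [bvuqk,xwme,kfbbk] add [naa,enxby,lezuv] -> 9 lines: vaont jizl naa enxby lezuv eao pcww doef wek
Hunk 2: at line 1 remove [jizl] add [atool,mriq] -> 10 lines: vaont atool mriq naa enxby lezuv eao pcww doef wek
Hunk 3: at line 1 remove [mriq] add [zjqb] -> 10 lines: vaont atool zjqb naa enxby lezuv eao pcww doef wek
Hunk 4: at line 6 remove [pcww] add [fayl] -> 10 lines: vaont atool zjqb naa enxby lezuv eao fayl doef wek
Hunk 5: at line 6 remove [eao,fayl,doef] add [zrze,kfal] -> 9 lines: vaont atool zjqb naa enxby lezuv zrze kfal wek
Hunk 6: at line 6 remove [zrze,kfal] add [jpt] -> 8 lines: vaont atool zjqb naa enxby lezuv jpt wek
Hunk 7: at line 3 remove [naa] add [cxai] -> 8 lines: vaont atool zjqb cxai enxby lezuv jpt wek
Final line count: 8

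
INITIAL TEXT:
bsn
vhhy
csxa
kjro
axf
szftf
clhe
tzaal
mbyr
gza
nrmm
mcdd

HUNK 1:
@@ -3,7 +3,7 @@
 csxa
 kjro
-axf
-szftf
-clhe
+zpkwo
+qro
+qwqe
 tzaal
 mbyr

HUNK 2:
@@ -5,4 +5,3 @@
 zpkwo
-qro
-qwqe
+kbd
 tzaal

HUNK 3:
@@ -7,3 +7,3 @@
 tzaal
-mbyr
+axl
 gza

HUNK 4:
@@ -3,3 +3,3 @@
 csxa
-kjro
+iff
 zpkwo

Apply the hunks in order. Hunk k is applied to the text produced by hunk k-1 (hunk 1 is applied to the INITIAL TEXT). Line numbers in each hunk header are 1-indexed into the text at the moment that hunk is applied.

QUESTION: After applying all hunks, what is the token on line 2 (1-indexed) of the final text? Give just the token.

Answer: vhhy

Derivation:
Hunk 1: at line 3 remove [axf,szftf,clhe] add [zpkwo,qro,qwqe] -> 12 lines: bsn vhhy csxa kjro zpkwo qro qwqe tzaal mbyr gza nrmm mcdd
Hunk 2: at line 5 remove [qro,qwqe] add [kbd] -> 11 lines: bsn vhhy csxa kjro zpkwo kbd tzaal mbyr gza nrmm mcdd
Hunk 3: at line 7 remove [mbyr] add [axl] -> 11 lines: bsn vhhy csxa kjro zpkwo kbd tzaal axl gza nrmm mcdd
Hunk 4: at line 3 remove [kjro] add [iff] -> 11 lines: bsn vhhy csxa iff zpkwo kbd tzaal axl gza nrmm mcdd
Final line 2: vhhy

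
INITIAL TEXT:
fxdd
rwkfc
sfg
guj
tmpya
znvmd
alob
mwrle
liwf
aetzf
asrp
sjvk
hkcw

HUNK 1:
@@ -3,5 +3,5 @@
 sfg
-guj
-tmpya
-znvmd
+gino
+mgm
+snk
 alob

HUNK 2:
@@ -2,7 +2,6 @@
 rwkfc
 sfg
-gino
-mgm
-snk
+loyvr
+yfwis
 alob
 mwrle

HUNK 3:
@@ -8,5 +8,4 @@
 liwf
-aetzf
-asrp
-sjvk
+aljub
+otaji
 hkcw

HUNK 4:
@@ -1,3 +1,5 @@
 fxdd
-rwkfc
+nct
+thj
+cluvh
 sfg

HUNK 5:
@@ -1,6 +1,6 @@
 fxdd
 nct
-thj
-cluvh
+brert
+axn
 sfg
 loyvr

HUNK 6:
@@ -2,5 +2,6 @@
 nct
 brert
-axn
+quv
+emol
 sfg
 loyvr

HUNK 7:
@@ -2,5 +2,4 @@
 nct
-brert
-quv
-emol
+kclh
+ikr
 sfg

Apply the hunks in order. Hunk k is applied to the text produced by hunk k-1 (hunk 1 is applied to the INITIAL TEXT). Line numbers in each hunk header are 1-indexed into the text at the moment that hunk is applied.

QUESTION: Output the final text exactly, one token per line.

Hunk 1: at line 3 remove [guj,tmpya,znvmd] add [gino,mgm,snk] -> 13 lines: fxdd rwkfc sfg gino mgm snk alob mwrle liwf aetzf asrp sjvk hkcw
Hunk 2: at line 2 remove [gino,mgm,snk] add [loyvr,yfwis] -> 12 lines: fxdd rwkfc sfg loyvr yfwis alob mwrle liwf aetzf asrp sjvk hkcw
Hunk 3: at line 8 remove [aetzf,asrp,sjvk] add [aljub,otaji] -> 11 lines: fxdd rwkfc sfg loyvr yfwis alob mwrle liwf aljub otaji hkcw
Hunk 4: at line 1 remove [rwkfc] add [nct,thj,cluvh] -> 13 lines: fxdd nct thj cluvh sfg loyvr yfwis alob mwrle liwf aljub otaji hkcw
Hunk 5: at line 1 remove [thj,cluvh] add [brert,axn] -> 13 lines: fxdd nct brert axn sfg loyvr yfwis alob mwrle liwf aljub otaji hkcw
Hunk 6: at line 2 remove [axn] add [quv,emol] -> 14 lines: fxdd nct brert quv emol sfg loyvr yfwis alob mwrle liwf aljub otaji hkcw
Hunk 7: at line 2 remove [brert,quv,emol] add [kclh,ikr] -> 13 lines: fxdd nct kclh ikr sfg loyvr yfwis alob mwrle liwf aljub otaji hkcw

Answer: fxdd
nct
kclh
ikr
sfg
loyvr
yfwis
alob
mwrle
liwf
aljub
otaji
hkcw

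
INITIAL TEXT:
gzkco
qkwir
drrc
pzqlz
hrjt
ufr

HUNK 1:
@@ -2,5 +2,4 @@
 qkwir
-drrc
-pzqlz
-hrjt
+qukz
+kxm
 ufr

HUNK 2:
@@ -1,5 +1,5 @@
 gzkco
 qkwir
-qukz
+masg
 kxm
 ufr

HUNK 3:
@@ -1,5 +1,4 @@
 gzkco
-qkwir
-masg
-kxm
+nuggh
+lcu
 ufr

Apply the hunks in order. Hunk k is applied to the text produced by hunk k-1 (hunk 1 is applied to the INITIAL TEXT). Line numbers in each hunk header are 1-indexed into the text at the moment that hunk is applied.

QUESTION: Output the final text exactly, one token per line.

Hunk 1: at line 2 remove [drrc,pzqlz,hrjt] add [qukz,kxm] -> 5 lines: gzkco qkwir qukz kxm ufr
Hunk 2: at line 1 remove [qukz] add [masg] -> 5 lines: gzkco qkwir masg kxm ufr
Hunk 3: at line 1 remove [qkwir,masg,kxm] add [nuggh,lcu] -> 4 lines: gzkco nuggh lcu ufr

Answer: gzkco
nuggh
lcu
ufr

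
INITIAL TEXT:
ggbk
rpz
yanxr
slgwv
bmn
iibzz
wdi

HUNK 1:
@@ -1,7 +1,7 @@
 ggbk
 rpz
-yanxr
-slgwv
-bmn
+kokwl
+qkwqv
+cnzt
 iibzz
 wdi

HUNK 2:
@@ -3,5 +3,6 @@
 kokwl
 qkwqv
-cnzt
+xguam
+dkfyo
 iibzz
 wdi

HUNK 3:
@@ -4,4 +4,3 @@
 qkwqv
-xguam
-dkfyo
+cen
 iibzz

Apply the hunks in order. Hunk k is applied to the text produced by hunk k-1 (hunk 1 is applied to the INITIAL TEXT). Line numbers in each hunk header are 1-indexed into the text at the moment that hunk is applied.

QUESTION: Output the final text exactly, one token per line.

Hunk 1: at line 1 remove [yanxr,slgwv,bmn] add [kokwl,qkwqv,cnzt] -> 7 lines: ggbk rpz kokwl qkwqv cnzt iibzz wdi
Hunk 2: at line 3 remove [cnzt] add [xguam,dkfyo] -> 8 lines: ggbk rpz kokwl qkwqv xguam dkfyo iibzz wdi
Hunk 3: at line 4 remove [xguam,dkfyo] add [cen] -> 7 lines: ggbk rpz kokwl qkwqv cen iibzz wdi

Answer: ggbk
rpz
kokwl
qkwqv
cen
iibzz
wdi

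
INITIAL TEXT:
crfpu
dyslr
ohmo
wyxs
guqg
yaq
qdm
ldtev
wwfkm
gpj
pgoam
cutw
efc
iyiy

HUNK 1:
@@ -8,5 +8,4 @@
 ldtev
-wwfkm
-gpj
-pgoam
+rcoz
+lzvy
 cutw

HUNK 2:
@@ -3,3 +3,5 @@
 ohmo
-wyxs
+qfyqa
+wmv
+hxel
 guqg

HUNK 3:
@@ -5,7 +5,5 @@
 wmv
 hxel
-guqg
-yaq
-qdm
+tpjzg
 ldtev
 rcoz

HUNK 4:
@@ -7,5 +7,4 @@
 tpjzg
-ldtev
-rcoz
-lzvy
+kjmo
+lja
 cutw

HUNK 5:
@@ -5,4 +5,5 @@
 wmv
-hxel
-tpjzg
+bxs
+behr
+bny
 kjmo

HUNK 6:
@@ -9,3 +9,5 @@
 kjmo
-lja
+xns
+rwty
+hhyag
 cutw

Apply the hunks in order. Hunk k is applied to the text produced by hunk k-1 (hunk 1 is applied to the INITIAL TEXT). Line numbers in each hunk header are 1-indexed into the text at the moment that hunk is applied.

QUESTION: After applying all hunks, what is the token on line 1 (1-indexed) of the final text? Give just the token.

Answer: crfpu

Derivation:
Hunk 1: at line 8 remove [wwfkm,gpj,pgoam] add [rcoz,lzvy] -> 13 lines: crfpu dyslr ohmo wyxs guqg yaq qdm ldtev rcoz lzvy cutw efc iyiy
Hunk 2: at line 3 remove [wyxs] add [qfyqa,wmv,hxel] -> 15 lines: crfpu dyslr ohmo qfyqa wmv hxel guqg yaq qdm ldtev rcoz lzvy cutw efc iyiy
Hunk 3: at line 5 remove [guqg,yaq,qdm] add [tpjzg] -> 13 lines: crfpu dyslr ohmo qfyqa wmv hxel tpjzg ldtev rcoz lzvy cutw efc iyiy
Hunk 4: at line 7 remove [ldtev,rcoz,lzvy] add [kjmo,lja] -> 12 lines: crfpu dyslr ohmo qfyqa wmv hxel tpjzg kjmo lja cutw efc iyiy
Hunk 5: at line 5 remove [hxel,tpjzg] add [bxs,behr,bny] -> 13 lines: crfpu dyslr ohmo qfyqa wmv bxs behr bny kjmo lja cutw efc iyiy
Hunk 6: at line 9 remove [lja] add [xns,rwty,hhyag] -> 15 lines: crfpu dyslr ohmo qfyqa wmv bxs behr bny kjmo xns rwty hhyag cutw efc iyiy
Final line 1: crfpu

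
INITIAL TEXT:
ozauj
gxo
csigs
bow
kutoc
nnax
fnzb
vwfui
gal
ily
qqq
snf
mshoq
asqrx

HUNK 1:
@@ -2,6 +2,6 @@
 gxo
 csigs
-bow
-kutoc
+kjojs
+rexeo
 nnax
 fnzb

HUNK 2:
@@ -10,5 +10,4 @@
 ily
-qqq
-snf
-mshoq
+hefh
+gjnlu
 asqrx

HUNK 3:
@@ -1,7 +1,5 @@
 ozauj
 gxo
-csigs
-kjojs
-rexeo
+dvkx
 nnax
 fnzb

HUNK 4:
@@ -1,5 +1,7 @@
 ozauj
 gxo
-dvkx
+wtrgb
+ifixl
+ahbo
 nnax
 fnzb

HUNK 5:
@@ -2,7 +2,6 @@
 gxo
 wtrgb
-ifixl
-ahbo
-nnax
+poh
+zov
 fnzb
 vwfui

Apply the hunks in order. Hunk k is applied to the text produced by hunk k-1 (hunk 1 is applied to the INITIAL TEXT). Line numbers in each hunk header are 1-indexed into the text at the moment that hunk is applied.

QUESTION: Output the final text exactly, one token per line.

Hunk 1: at line 2 remove [bow,kutoc] add [kjojs,rexeo] -> 14 lines: ozauj gxo csigs kjojs rexeo nnax fnzb vwfui gal ily qqq snf mshoq asqrx
Hunk 2: at line 10 remove [qqq,snf,mshoq] add [hefh,gjnlu] -> 13 lines: ozauj gxo csigs kjojs rexeo nnax fnzb vwfui gal ily hefh gjnlu asqrx
Hunk 3: at line 1 remove [csigs,kjojs,rexeo] add [dvkx] -> 11 lines: ozauj gxo dvkx nnax fnzb vwfui gal ily hefh gjnlu asqrx
Hunk 4: at line 1 remove [dvkx] add [wtrgb,ifixl,ahbo] -> 13 lines: ozauj gxo wtrgb ifixl ahbo nnax fnzb vwfui gal ily hefh gjnlu asqrx
Hunk 5: at line 2 remove [ifixl,ahbo,nnax] add [poh,zov] -> 12 lines: ozauj gxo wtrgb poh zov fnzb vwfui gal ily hefh gjnlu asqrx

Answer: ozauj
gxo
wtrgb
poh
zov
fnzb
vwfui
gal
ily
hefh
gjnlu
asqrx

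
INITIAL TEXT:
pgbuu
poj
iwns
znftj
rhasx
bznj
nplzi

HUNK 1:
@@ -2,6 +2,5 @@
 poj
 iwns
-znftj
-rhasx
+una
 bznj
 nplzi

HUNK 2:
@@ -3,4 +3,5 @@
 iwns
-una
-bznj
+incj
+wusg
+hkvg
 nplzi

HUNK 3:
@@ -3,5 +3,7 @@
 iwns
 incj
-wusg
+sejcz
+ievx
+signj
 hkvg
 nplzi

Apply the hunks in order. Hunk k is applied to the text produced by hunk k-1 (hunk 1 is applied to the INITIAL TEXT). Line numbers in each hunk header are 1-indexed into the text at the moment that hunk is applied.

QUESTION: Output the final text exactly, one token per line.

Hunk 1: at line 2 remove [znftj,rhasx] add [una] -> 6 lines: pgbuu poj iwns una bznj nplzi
Hunk 2: at line 3 remove [una,bznj] add [incj,wusg,hkvg] -> 7 lines: pgbuu poj iwns incj wusg hkvg nplzi
Hunk 3: at line 3 remove [wusg] add [sejcz,ievx,signj] -> 9 lines: pgbuu poj iwns incj sejcz ievx signj hkvg nplzi

Answer: pgbuu
poj
iwns
incj
sejcz
ievx
signj
hkvg
nplzi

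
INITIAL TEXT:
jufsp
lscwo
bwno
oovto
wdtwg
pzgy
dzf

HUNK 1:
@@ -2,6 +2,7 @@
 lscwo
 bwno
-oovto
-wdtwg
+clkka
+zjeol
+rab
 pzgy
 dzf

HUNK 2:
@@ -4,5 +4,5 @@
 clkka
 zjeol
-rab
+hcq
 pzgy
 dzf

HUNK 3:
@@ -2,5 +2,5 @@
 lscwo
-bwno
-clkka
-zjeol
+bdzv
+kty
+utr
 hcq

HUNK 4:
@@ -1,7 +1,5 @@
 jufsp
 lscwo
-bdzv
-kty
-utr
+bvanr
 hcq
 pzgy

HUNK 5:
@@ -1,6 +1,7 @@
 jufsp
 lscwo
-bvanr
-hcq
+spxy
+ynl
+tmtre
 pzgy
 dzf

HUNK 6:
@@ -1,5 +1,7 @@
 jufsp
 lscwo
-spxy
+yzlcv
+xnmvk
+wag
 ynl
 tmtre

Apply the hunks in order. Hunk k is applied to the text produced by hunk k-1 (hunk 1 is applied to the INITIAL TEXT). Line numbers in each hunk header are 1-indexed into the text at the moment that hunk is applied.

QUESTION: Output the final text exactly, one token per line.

Hunk 1: at line 2 remove [oovto,wdtwg] add [clkka,zjeol,rab] -> 8 lines: jufsp lscwo bwno clkka zjeol rab pzgy dzf
Hunk 2: at line 4 remove [rab] add [hcq] -> 8 lines: jufsp lscwo bwno clkka zjeol hcq pzgy dzf
Hunk 3: at line 2 remove [bwno,clkka,zjeol] add [bdzv,kty,utr] -> 8 lines: jufsp lscwo bdzv kty utr hcq pzgy dzf
Hunk 4: at line 1 remove [bdzv,kty,utr] add [bvanr] -> 6 lines: jufsp lscwo bvanr hcq pzgy dzf
Hunk 5: at line 1 remove [bvanr,hcq] add [spxy,ynl,tmtre] -> 7 lines: jufsp lscwo spxy ynl tmtre pzgy dzf
Hunk 6: at line 1 remove [spxy] add [yzlcv,xnmvk,wag] -> 9 lines: jufsp lscwo yzlcv xnmvk wag ynl tmtre pzgy dzf

Answer: jufsp
lscwo
yzlcv
xnmvk
wag
ynl
tmtre
pzgy
dzf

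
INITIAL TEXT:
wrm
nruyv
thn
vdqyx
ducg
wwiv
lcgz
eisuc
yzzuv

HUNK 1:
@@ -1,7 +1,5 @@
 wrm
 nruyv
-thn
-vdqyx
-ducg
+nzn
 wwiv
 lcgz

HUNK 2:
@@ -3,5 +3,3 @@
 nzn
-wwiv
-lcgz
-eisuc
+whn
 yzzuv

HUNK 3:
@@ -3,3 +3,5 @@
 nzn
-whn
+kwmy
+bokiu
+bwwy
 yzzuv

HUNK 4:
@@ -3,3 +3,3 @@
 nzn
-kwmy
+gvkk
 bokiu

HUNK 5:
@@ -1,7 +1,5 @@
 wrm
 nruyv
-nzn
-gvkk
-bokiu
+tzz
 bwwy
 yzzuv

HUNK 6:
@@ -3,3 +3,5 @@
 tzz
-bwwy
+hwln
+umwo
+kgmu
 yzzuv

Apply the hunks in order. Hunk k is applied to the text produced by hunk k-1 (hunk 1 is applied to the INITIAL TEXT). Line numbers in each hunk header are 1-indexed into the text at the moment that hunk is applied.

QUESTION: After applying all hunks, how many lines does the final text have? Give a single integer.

Answer: 7

Derivation:
Hunk 1: at line 1 remove [thn,vdqyx,ducg] add [nzn] -> 7 lines: wrm nruyv nzn wwiv lcgz eisuc yzzuv
Hunk 2: at line 3 remove [wwiv,lcgz,eisuc] add [whn] -> 5 lines: wrm nruyv nzn whn yzzuv
Hunk 3: at line 3 remove [whn] add [kwmy,bokiu,bwwy] -> 7 lines: wrm nruyv nzn kwmy bokiu bwwy yzzuv
Hunk 4: at line 3 remove [kwmy] add [gvkk] -> 7 lines: wrm nruyv nzn gvkk bokiu bwwy yzzuv
Hunk 5: at line 1 remove [nzn,gvkk,bokiu] add [tzz] -> 5 lines: wrm nruyv tzz bwwy yzzuv
Hunk 6: at line 3 remove [bwwy] add [hwln,umwo,kgmu] -> 7 lines: wrm nruyv tzz hwln umwo kgmu yzzuv
Final line count: 7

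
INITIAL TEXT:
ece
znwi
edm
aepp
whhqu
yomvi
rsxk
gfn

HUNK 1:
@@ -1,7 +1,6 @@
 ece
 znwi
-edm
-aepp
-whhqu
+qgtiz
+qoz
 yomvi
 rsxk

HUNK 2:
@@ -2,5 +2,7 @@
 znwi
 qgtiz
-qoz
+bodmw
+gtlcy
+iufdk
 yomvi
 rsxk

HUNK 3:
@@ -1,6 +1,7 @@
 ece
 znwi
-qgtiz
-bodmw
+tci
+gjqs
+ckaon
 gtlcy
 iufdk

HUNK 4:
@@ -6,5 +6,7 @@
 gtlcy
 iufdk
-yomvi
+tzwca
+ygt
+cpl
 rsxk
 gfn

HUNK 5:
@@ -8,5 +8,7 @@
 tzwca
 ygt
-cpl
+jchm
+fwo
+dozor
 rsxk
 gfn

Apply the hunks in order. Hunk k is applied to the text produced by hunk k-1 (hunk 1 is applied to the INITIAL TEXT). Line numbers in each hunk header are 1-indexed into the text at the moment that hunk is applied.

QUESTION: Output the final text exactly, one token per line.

Answer: ece
znwi
tci
gjqs
ckaon
gtlcy
iufdk
tzwca
ygt
jchm
fwo
dozor
rsxk
gfn

Derivation:
Hunk 1: at line 1 remove [edm,aepp,whhqu] add [qgtiz,qoz] -> 7 lines: ece znwi qgtiz qoz yomvi rsxk gfn
Hunk 2: at line 2 remove [qoz] add [bodmw,gtlcy,iufdk] -> 9 lines: ece znwi qgtiz bodmw gtlcy iufdk yomvi rsxk gfn
Hunk 3: at line 1 remove [qgtiz,bodmw] add [tci,gjqs,ckaon] -> 10 lines: ece znwi tci gjqs ckaon gtlcy iufdk yomvi rsxk gfn
Hunk 4: at line 6 remove [yomvi] add [tzwca,ygt,cpl] -> 12 lines: ece znwi tci gjqs ckaon gtlcy iufdk tzwca ygt cpl rsxk gfn
Hunk 5: at line 8 remove [cpl] add [jchm,fwo,dozor] -> 14 lines: ece znwi tci gjqs ckaon gtlcy iufdk tzwca ygt jchm fwo dozor rsxk gfn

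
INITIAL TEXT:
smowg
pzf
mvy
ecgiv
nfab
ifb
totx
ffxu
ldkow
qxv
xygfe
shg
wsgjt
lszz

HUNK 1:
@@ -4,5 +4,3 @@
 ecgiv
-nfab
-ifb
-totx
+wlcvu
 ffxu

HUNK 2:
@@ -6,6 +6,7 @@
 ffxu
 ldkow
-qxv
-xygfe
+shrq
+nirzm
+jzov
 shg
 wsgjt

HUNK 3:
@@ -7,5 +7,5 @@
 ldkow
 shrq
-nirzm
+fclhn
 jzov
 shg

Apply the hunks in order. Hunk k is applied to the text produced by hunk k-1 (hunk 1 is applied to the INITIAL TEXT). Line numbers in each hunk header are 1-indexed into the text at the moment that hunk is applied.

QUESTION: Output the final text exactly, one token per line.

Hunk 1: at line 4 remove [nfab,ifb,totx] add [wlcvu] -> 12 lines: smowg pzf mvy ecgiv wlcvu ffxu ldkow qxv xygfe shg wsgjt lszz
Hunk 2: at line 6 remove [qxv,xygfe] add [shrq,nirzm,jzov] -> 13 lines: smowg pzf mvy ecgiv wlcvu ffxu ldkow shrq nirzm jzov shg wsgjt lszz
Hunk 3: at line 7 remove [nirzm] add [fclhn] -> 13 lines: smowg pzf mvy ecgiv wlcvu ffxu ldkow shrq fclhn jzov shg wsgjt lszz

Answer: smowg
pzf
mvy
ecgiv
wlcvu
ffxu
ldkow
shrq
fclhn
jzov
shg
wsgjt
lszz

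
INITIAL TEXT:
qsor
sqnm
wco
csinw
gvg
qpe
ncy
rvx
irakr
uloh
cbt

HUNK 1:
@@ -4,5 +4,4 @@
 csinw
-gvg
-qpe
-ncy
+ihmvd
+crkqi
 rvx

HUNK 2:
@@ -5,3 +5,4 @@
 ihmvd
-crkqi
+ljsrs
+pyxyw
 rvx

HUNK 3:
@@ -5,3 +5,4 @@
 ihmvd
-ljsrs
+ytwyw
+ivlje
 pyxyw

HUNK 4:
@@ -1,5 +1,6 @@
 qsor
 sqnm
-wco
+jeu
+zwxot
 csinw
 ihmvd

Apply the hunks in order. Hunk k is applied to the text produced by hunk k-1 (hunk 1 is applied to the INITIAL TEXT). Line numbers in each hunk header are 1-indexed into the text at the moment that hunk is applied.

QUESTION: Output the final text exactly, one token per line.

Hunk 1: at line 4 remove [gvg,qpe,ncy] add [ihmvd,crkqi] -> 10 lines: qsor sqnm wco csinw ihmvd crkqi rvx irakr uloh cbt
Hunk 2: at line 5 remove [crkqi] add [ljsrs,pyxyw] -> 11 lines: qsor sqnm wco csinw ihmvd ljsrs pyxyw rvx irakr uloh cbt
Hunk 3: at line 5 remove [ljsrs] add [ytwyw,ivlje] -> 12 lines: qsor sqnm wco csinw ihmvd ytwyw ivlje pyxyw rvx irakr uloh cbt
Hunk 4: at line 1 remove [wco] add [jeu,zwxot] -> 13 lines: qsor sqnm jeu zwxot csinw ihmvd ytwyw ivlje pyxyw rvx irakr uloh cbt

Answer: qsor
sqnm
jeu
zwxot
csinw
ihmvd
ytwyw
ivlje
pyxyw
rvx
irakr
uloh
cbt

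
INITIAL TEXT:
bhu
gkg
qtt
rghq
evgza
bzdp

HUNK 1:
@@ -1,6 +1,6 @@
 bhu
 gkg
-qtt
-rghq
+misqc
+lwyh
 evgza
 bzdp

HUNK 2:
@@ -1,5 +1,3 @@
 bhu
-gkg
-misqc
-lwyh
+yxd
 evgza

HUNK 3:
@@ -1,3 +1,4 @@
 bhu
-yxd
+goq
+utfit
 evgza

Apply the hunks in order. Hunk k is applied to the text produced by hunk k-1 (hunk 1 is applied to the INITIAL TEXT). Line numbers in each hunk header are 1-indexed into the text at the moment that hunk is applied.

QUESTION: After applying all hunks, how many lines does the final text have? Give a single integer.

Hunk 1: at line 1 remove [qtt,rghq] add [misqc,lwyh] -> 6 lines: bhu gkg misqc lwyh evgza bzdp
Hunk 2: at line 1 remove [gkg,misqc,lwyh] add [yxd] -> 4 lines: bhu yxd evgza bzdp
Hunk 3: at line 1 remove [yxd] add [goq,utfit] -> 5 lines: bhu goq utfit evgza bzdp
Final line count: 5

Answer: 5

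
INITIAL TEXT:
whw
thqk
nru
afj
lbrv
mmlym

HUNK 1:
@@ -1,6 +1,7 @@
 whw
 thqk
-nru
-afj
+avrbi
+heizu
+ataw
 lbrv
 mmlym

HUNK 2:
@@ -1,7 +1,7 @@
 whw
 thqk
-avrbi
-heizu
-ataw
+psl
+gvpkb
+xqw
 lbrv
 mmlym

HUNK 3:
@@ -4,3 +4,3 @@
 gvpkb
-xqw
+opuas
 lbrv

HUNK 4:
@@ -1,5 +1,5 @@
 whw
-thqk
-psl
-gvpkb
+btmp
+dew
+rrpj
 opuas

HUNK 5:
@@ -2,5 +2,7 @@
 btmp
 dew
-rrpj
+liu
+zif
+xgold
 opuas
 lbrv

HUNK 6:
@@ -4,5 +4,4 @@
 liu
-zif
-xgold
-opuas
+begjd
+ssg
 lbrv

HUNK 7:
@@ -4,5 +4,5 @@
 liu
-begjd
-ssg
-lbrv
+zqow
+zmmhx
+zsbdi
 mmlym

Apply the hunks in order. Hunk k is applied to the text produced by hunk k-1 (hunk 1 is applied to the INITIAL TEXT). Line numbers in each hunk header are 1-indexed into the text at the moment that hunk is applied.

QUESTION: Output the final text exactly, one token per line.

Answer: whw
btmp
dew
liu
zqow
zmmhx
zsbdi
mmlym

Derivation:
Hunk 1: at line 1 remove [nru,afj] add [avrbi,heizu,ataw] -> 7 lines: whw thqk avrbi heizu ataw lbrv mmlym
Hunk 2: at line 1 remove [avrbi,heizu,ataw] add [psl,gvpkb,xqw] -> 7 lines: whw thqk psl gvpkb xqw lbrv mmlym
Hunk 3: at line 4 remove [xqw] add [opuas] -> 7 lines: whw thqk psl gvpkb opuas lbrv mmlym
Hunk 4: at line 1 remove [thqk,psl,gvpkb] add [btmp,dew,rrpj] -> 7 lines: whw btmp dew rrpj opuas lbrv mmlym
Hunk 5: at line 2 remove [rrpj] add [liu,zif,xgold] -> 9 lines: whw btmp dew liu zif xgold opuas lbrv mmlym
Hunk 6: at line 4 remove [zif,xgold,opuas] add [begjd,ssg] -> 8 lines: whw btmp dew liu begjd ssg lbrv mmlym
Hunk 7: at line 4 remove [begjd,ssg,lbrv] add [zqow,zmmhx,zsbdi] -> 8 lines: whw btmp dew liu zqow zmmhx zsbdi mmlym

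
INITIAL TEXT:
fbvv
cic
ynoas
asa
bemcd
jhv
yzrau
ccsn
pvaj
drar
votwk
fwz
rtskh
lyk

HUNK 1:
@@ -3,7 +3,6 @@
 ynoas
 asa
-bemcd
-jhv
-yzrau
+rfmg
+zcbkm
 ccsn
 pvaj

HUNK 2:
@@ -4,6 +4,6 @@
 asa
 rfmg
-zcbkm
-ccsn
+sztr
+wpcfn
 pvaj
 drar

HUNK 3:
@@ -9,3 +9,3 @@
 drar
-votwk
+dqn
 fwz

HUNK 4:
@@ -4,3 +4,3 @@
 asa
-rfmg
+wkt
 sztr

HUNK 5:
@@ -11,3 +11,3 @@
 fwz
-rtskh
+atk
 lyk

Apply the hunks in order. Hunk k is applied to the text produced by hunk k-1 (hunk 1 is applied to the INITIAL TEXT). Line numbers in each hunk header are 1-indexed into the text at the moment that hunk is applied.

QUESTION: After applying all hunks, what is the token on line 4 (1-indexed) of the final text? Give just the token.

Hunk 1: at line 3 remove [bemcd,jhv,yzrau] add [rfmg,zcbkm] -> 13 lines: fbvv cic ynoas asa rfmg zcbkm ccsn pvaj drar votwk fwz rtskh lyk
Hunk 2: at line 4 remove [zcbkm,ccsn] add [sztr,wpcfn] -> 13 lines: fbvv cic ynoas asa rfmg sztr wpcfn pvaj drar votwk fwz rtskh lyk
Hunk 3: at line 9 remove [votwk] add [dqn] -> 13 lines: fbvv cic ynoas asa rfmg sztr wpcfn pvaj drar dqn fwz rtskh lyk
Hunk 4: at line 4 remove [rfmg] add [wkt] -> 13 lines: fbvv cic ynoas asa wkt sztr wpcfn pvaj drar dqn fwz rtskh lyk
Hunk 5: at line 11 remove [rtskh] add [atk] -> 13 lines: fbvv cic ynoas asa wkt sztr wpcfn pvaj drar dqn fwz atk lyk
Final line 4: asa

Answer: asa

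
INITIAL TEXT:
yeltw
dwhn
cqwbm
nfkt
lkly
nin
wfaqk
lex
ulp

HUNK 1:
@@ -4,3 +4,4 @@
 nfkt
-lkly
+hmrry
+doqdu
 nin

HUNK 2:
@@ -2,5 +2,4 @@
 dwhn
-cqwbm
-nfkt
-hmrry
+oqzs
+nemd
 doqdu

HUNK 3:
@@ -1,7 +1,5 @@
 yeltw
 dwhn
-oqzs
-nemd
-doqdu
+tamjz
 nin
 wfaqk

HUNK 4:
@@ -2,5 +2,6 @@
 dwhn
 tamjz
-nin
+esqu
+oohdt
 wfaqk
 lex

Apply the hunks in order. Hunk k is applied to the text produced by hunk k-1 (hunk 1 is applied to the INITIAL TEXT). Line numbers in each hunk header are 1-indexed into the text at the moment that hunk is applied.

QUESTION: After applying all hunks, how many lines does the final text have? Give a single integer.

Hunk 1: at line 4 remove [lkly] add [hmrry,doqdu] -> 10 lines: yeltw dwhn cqwbm nfkt hmrry doqdu nin wfaqk lex ulp
Hunk 2: at line 2 remove [cqwbm,nfkt,hmrry] add [oqzs,nemd] -> 9 lines: yeltw dwhn oqzs nemd doqdu nin wfaqk lex ulp
Hunk 3: at line 1 remove [oqzs,nemd,doqdu] add [tamjz] -> 7 lines: yeltw dwhn tamjz nin wfaqk lex ulp
Hunk 4: at line 2 remove [nin] add [esqu,oohdt] -> 8 lines: yeltw dwhn tamjz esqu oohdt wfaqk lex ulp
Final line count: 8

Answer: 8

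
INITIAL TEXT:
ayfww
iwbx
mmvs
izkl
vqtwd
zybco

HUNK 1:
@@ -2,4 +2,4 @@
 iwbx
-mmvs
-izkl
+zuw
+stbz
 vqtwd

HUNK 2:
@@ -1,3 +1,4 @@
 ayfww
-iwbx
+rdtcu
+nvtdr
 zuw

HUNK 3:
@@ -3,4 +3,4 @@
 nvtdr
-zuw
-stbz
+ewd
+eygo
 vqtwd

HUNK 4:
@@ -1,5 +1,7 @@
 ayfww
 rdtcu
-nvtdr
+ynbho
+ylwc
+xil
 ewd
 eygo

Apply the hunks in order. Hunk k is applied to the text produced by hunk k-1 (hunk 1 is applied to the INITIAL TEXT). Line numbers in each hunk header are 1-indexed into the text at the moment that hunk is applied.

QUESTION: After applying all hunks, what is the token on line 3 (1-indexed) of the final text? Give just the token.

Answer: ynbho

Derivation:
Hunk 1: at line 2 remove [mmvs,izkl] add [zuw,stbz] -> 6 lines: ayfww iwbx zuw stbz vqtwd zybco
Hunk 2: at line 1 remove [iwbx] add [rdtcu,nvtdr] -> 7 lines: ayfww rdtcu nvtdr zuw stbz vqtwd zybco
Hunk 3: at line 3 remove [zuw,stbz] add [ewd,eygo] -> 7 lines: ayfww rdtcu nvtdr ewd eygo vqtwd zybco
Hunk 4: at line 1 remove [nvtdr] add [ynbho,ylwc,xil] -> 9 lines: ayfww rdtcu ynbho ylwc xil ewd eygo vqtwd zybco
Final line 3: ynbho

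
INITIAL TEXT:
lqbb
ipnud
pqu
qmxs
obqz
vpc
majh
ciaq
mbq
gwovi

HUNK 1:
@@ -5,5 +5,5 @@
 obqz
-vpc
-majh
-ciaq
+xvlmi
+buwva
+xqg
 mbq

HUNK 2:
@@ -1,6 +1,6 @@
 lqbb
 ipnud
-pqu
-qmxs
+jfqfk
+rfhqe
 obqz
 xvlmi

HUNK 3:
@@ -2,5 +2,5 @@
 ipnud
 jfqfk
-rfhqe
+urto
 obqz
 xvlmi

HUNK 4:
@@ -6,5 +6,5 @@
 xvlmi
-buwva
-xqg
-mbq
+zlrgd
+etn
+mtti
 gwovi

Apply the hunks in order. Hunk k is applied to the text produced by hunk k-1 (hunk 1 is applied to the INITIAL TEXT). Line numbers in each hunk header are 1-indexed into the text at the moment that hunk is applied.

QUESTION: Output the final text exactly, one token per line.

Answer: lqbb
ipnud
jfqfk
urto
obqz
xvlmi
zlrgd
etn
mtti
gwovi

Derivation:
Hunk 1: at line 5 remove [vpc,majh,ciaq] add [xvlmi,buwva,xqg] -> 10 lines: lqbb ipnud pqu qmxs obqz xvlmi buwva xqg mbq gwovi
Hunk 2: at line 1 remove [pqu,qmxs] add [jfqfk,rfhqe] -> 10 lines: lqbb ipnud jfqfk rfhqe obqz xvlmi buwva xqg mbq gwovi
Hunk 3: at line 2 remove [rfhqe] add [urto] -> 10 lines: lqbb ipnud jfqfk urto obqz xvlmi buwva xqg mbq gwovi
Hunk 4: at line 6 remove [buwva,xqg,mbq] add [zlrgd,etn,mtti] -> 10 lines: lqbb ipnud jfqfk urto obqz xvlmi zlrgd etn mtti gwovi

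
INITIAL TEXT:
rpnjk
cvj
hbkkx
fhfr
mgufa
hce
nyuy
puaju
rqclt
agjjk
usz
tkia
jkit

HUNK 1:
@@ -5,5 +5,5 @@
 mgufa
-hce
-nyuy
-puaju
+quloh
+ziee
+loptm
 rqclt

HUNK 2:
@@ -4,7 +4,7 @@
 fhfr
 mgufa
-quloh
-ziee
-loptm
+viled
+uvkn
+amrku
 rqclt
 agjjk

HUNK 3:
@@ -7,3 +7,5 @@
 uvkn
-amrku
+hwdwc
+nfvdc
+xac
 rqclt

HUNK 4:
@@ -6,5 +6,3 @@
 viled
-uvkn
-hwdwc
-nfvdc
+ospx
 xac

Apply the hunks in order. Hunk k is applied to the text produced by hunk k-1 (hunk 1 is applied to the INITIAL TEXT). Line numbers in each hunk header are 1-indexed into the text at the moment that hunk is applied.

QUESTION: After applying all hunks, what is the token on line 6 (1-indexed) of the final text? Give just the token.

Hunk 1: at line 5 remove [hce,nyuy,puaju] add [quloh,ziee,loptm] -> 13 lines: rpnjk cvj hbkkx fhfr mgufa quloh ziee loptm rqclt agjjk usz tkia jkit
Hunk 2: at line 4 remove [quloh,ziee,loptm] add [viled,uvkn,amrku] -> 13 lines: rpnjk cvj hbkkx fhfr mgufa viled uvkn amrku rqclt agjjk usz tkia jkit
Hunk 3: at line 7 remove [amrku] add [hwdwc,nfvdc,xac] -> 15 lines: rpnjk cvj hbkkx fhfr mgufa viled uvkn hwdwc nfvdc xac rqclt agjjk usz tkia jkit
Hunk 4: at line 6 remove [uvkn,hwdwc,nfvdc] add [ospx] -> 13 lines: rpnjk cvj hbkkx fhfr mgufa viled ospx xac rqclt agjjk usz tkia jkit
Final line 6: viled

Answer: viled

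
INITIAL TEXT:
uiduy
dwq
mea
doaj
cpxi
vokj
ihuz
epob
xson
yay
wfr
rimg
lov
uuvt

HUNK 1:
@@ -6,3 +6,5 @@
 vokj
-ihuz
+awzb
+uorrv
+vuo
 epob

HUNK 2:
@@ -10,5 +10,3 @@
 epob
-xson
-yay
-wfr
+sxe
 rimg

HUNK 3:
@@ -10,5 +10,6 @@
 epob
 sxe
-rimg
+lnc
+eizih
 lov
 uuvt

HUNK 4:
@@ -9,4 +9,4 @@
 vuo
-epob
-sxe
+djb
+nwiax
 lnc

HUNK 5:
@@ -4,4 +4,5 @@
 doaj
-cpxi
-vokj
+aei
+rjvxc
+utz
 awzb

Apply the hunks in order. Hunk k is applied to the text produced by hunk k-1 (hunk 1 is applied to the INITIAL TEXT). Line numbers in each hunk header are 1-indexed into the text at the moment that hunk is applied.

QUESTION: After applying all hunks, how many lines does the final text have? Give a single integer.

Answer: 16

Derivation:
Hunk 1: at line 6 remove [ihuz] add [awzb,uorrv,vuo] -> 16 lines: uiduy dwq mea doaj cpxi vokj awzb uorrv vuo epob xson yay wfr rimg lov uuvt
Hunk 2: at line 10 remove [xson,yay,wfr] add [sxe] -> 14 lines: uiduy dwq mea doaj cpxi vokj awzb uorrv vuo epob sxe rimg lov uuvt
Hunk 3: at line 10 remove [rimg] add [lnc,eizih] -> 15 lines: uiduy dwq mea doaj cpxi vokj awzb uorrv vuo epob sxe lnc eizih lov uuvt
Hunk 4: at line 9 remove [epob,sxe] add [djb,nwiax] -> 15 lines: uiduy dwq mea doaj cpxi vokj awzb uorrv vuo djb nwiax lnc eizih lov uuvt
Hunk 5: at line 4 remove [cpxi,vokj] add [aei,rjvxc,utz] -> 16 lines: uiduy dwq mea doaj aei rjvxc utz awzb uorrv vuo djb nwiax lnc eizih lov uuvt
Final line count: 16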